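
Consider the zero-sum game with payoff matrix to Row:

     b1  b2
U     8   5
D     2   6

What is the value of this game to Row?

Row minima: U → 5, D → 2; maximin = 5.
Column maxima: b1 → 8, b2 → 6; minimax = 6.
5 ≠ 6, so there is no saddle point; optimal play is mixed.
Let Row play U with probability p. Expected payoff against b1: 8p + 2(1−p) = 6p + 2; against b2: 5p + 6(1−p) = −p + 6.
Setting these equal: 6p + 2 = −p + 6 ⇒ 7p = 4 ⇒ p = 4/7, and the value is (6)·(4/7) + 2 = 38/7.
For Column: with q = P(b1), equating U's and D's payoffs gives 3q + 5 = −4q + 6 ⇒ q = 1/7.

38/7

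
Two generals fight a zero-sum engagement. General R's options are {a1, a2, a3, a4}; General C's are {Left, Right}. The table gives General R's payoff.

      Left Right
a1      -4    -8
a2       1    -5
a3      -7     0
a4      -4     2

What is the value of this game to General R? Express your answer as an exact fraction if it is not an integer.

Row minima: a1 → -8, a2 → -5, a3 → -7, a4 → -4; maximin = -4.
Column maxima: Left → 1, Right → 2; minimax = 1.
-4 ≠ 1, so there is no saddle point; optimal play is mixed.
a1 is strictly dominated by a2, so General R never plays it.
a3 is strictly dominated by a4, so General R never plays it.
On the remaining 2×2 (a2, a4 vs Left, Right):
Let General R play a2 with probability p. Expected payoff against Left: 1p + (-4)(1−p) = 5p − 4; against Right: (-5)p + 2(1−p) = −7p + 2.
Setting these equal: 5p − 4 = −7p + 2 ⇒ 12p = 6 ⇒ p = 1/2, and the value is (5)·(1/2) − 4 = -3/2.
For General C: with q = P(Left), equating a2's and a4's payoffs gives 6q − 5 = −6q + 2 ⇒ q = 7/12.

-3/2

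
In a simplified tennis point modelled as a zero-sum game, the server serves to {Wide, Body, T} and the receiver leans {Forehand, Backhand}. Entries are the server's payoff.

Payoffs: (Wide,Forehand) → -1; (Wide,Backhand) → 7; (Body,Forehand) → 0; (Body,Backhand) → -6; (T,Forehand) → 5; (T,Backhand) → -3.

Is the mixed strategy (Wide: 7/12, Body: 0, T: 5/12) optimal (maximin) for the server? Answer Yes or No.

No

Against Forehand this mix gives (7/12)·(-1) + (5/12)·5 = 3/2.
Against Backhand this mix gives (7/12)·7 + (5/12)·(-3) = 17/6.
The receiver will play Forehand, holding the server to 3/2. Shifting weight toward the row that does better against Forehand would raise this floor (the equalizing mix achieves 2 against both Forehand and Backhand), so the proposed strategy is not optimal.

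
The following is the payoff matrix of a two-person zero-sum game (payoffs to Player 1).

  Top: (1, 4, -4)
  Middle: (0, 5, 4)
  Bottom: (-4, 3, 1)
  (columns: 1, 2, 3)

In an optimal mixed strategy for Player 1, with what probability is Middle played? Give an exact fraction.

5/9

Row minima: Top → -4, Middle → 0, Bottom → -4; maximin = 0.
Column maxima: 1 → 1, 2 → 5, 3 → 4; minimax = 1.
0 ≠ 1, so there is no saddle point; optimal play is mixed.
Bottom is strictly dominated by Middle, so Player 1 never plays it.
2 is strictly dominated by 1 (it gives Player 1 strictly more in every row), so Player 2 never plays it.
On the remaining 2×2 (Top, Middle vs 1, 3):
Let Player 1 play Top with probability p. Expected payoff against 1: 1p + 0(1−p) = p; against 3: (-4)p + 4(1−p) = −8p + 4.
Setting these equal: p = −8p + 4 ⇒ 9p = 4 ⇒ p = 4/9, and the value is (1)·(4/9) = 4/9.
For Player 2: with q = P(1), equating Top's and Middle's payoffs gives 5q − 4 = −4q + 4 ⇒ q = 8/9.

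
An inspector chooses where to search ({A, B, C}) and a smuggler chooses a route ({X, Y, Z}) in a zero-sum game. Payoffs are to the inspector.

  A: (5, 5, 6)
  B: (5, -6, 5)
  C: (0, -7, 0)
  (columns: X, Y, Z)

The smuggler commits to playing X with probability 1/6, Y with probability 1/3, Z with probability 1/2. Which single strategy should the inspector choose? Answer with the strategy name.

A

Expected payoff of A: (1/6)·5 + (1/3)·5 + (1/2)·6 = 11/2.
Expected payoff of B: (1/6)·5 + (1/3)·(-6) + (1/2)·5 = 4/3.
Expected payoff of C: (1/6)·0 + (1/3)·(-7) + (1/2)·0 = -7/3.
The largest is 11/2, so the inspector's best response is A.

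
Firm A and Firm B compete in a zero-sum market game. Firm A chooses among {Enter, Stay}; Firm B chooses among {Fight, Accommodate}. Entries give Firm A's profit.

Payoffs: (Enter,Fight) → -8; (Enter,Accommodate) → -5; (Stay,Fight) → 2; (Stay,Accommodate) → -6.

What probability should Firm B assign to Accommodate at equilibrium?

Row minima: Enter → -8, Stay → -6; maximin = -6.
Column maxima: Fight → 2, Accommodate → -5; minimax = -5.
-6 ≠ -5, so there is no saddle point; optimal play is mixed.
Let Firm A play Enter with probability p. Expected payoff against Fight: (-8)p + 2(1−p) = −10p + 2; against Accommodate: (-5)p + (-6)(1−p) = p − 6.
Setting these equal: −10p + 2 = p − 6 ⇒ −11p = -8 ⇒ p = 8/11, and the value is (-10)·(8/11) + 2 = -58/11.
For Firm B: with q = P(Fight), equating Enter's and Stay's payoffs gives −3q − 5 = 8q − 6 ⇒ q = 1/11.

10/11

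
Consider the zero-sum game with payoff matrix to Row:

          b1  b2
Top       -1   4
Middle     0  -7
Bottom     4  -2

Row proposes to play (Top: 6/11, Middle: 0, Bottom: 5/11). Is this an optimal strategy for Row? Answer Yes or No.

Against b1 this mix gives (6/11)·(-1) + (5/11)·4 = 14/11.
Against b2 this mix gives (6/11)·4 + (5/11)·(-2) = 14/11.
All of Column's active replies (b1, b2) yield 14/11, and no column does worse for Row. The mix makes Column indifferent and guarantees 14/11, so it is optimal.

Yes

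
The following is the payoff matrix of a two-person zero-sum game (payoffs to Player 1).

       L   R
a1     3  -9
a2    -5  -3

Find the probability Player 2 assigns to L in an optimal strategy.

Row minima: a1 → -9, a2 → -5; maximin = -5.
Column maxima: L → 3, R → -3; minimax = -3.
-5 ≠ -3, so there is no saddle point; optimal play is mixed.
Let Player 1 play a1 with probability p. Expected payoff against L: 3p + (-5)(1−p) = 8p − 5; against R: (-9)p + (-3)(1−p) = −6p − 3.
Setting these equal: 8p − 5 = −6p − 3 ⇒ 14p = 2 ⇒ p = 1/7, and the value is (8)·(1/7) − 5 = -27/7.
For Player 2: with q = P(L), equating a1's and a2's payoffs gives 12q − 9 = −2q − 3 ⇒ q = 3/7.

3/7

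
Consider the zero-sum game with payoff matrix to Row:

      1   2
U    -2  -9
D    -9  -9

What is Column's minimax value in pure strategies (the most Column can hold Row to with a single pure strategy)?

-9

Column maxima: 1 → -2, 2 → -9.
The smallest of these is -9.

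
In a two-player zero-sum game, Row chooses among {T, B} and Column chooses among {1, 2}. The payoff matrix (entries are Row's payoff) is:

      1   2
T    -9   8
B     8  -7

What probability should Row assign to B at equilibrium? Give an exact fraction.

17/32

Row minima: T → -9, B → -7; maximin = -7.
Column maxima: 1 → 8, 2 → 8; minimax = 8.
-7 ≠ 8, so there is no saddle point; optimal play is mixed.
Let Row play T with probability p. Expected payoff against 1: (-9)p + 8(1−p) = −17p + 8; against 2: 8p + (-7)(1−p) = 15p − 7.
Setting these equal: −17p + 8 = 15p − 7 ⇒ −32p = -15 ⇒ p = 15/32, and the value is (-17)·(15/32) + 8 = 1/32.
For Column: with q = P(1), equating T's and B's payoffs gives −17q + 8 = 15q − 7 ⇒ q = 15/32.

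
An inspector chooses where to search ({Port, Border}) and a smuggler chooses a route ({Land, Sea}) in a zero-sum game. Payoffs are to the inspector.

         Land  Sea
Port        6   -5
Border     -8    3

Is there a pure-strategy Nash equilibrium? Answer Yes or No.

Row minima: Port → -5, Border → -8; maximin = -5.
Column maxima: Land → 6, Sea → 3; minimax = 3.
-5 ≠ 3, so no pure-strategy equilibrium exists.

No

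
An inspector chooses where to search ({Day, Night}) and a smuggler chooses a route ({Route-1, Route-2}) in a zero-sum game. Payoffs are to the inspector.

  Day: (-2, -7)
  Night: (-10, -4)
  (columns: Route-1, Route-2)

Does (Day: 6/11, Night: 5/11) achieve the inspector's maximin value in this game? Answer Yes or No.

Against Route-1 this mix gives (6/11)·(-2) + (5/11)·(-10) = -62/11.
Against Route-2 this mix gives (6/11)·(-7) + (5/11)·(-4) = -62/11.
All of the smuggler's active replies (Route-1, Route-2) yield -62/11, and no column does worse for the inspector. The mix makes the smuggler indifferent and guarantees -62/11, so it is optimal.

Yes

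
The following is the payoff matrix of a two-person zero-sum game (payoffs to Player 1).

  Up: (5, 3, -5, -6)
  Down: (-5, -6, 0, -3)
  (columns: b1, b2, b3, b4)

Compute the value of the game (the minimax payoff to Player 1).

Row minima: Up → -6, Down → -6; maximin = -6.
Column maxima: b1 → 5, b2 → 3, b3 → 0, b4 → -3; minimax = -3.
-6 ≠ -3, so there is no saddle point; optimal play is mixed.
b1 is strictly dominated by b2 (it gives Player 1 strictly more in every row), so Player 2 never plays it.
b3 is strictly dominated by b4 (it gives Player 1 strictly more in every row), so Player 2 never plays it.
On the remaining 2×2 (Up, Down vs b2, b4):
Let Player 1 play Up with probability p. Expected payoff against b2: 3p + (-6)(1−p) = 9p − 6; against b4: (-6)p + (-3)(1−p) = −3p − 3.
Setting these equal: 9p − 6 = −3p − 3 ⇒ 12p = 3 ⇒ p = 1/4, and the value is (9)·(1/4) − 6 = -15/4.
For Player 2: with q = P(b2), equating Up's and Down's payoffs gives 9q − 6 = −3q − 3 ⇒ q = 1/4.

-15/4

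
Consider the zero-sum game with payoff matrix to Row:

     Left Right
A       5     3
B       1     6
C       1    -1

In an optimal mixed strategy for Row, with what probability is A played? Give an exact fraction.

5/7

Row minima: A → 3, B → 1, C → -1; maximin = 3.
Column maxima: Left → 5, Right → 6; minimax = 5.
3 ≠ 5, so there is no saddle point; optimal play is mixed.
C is strictly dominated by A, so Row never plays it.
On the remaining 2×2 (A, B vs Left, Right):
Let Row play A with probability p. Expected payoff against Left: 5p + 1(1−p) = 4p + 1; against Right: 3p + 6(1−p) = −3p + 6.
Setting these equal: 4p + 1 = −3p + 6 ⇒ 7p = 5 ⇒ p = 5/7, and the value is (4)·(5/7) + 1 = 27/7.
For Column: with q = P(Left), equating A's and B's payoffs gives 2q + 3 = −5q + 6 ⇒ q = 3/7.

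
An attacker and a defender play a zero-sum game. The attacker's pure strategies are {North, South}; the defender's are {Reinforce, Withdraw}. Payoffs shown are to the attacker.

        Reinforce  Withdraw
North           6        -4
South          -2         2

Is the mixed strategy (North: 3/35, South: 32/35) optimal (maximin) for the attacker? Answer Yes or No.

No

Against Reinforce this mix gives (3/35)·6 + (32/35)·(-2) = -46/35.
Against Withdraw this mix gives (3/35)·(-4) + (32/35)·2 = 52/35.
The defender will play Reinforce, holding the attacker to -46/35. Shifting weight toward the row that does better against Reinforce would raise this floor (the equalizing mix achieves 2/7 against both Reinforce and Withdraw), so the proposed strategy is not optimal.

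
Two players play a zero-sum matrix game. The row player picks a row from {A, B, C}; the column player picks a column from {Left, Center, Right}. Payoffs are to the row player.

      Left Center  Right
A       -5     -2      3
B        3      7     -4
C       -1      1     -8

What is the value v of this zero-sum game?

-11/15

Row minima: A → -5, B → -4, C → -8; maximin = -4.
Column maxima: Left → 3, Center → 7, Right → 3; minimax = 3.
-4 ≠ 3, so there is no saddle point; optimal play is mixed.
C is strictly dominated by B, so the row player never plays it.
Center is strictly dominated by Left (it gives the row player strictly more in every row), so the column player never plays it.
On the remaining 2×2 (A, B vs Left, Right):
Let the row player play A with probability p. Expected payoff against Left: (-5)p + 3(1−p) = −8p + 3; against Right: 3p + (-4)(1−p) = 7p − 4.
Setting these equal: −8p + 3 = 7p − 4 ⇒ −15p = -7 ⇒ p = 7/15, and the value is (-8)·(7/15) + 3 = -11/15.
For the column player: with q = P(Left), equating A's and B's payoffs gives −8q + 3 = 7q − 4 ⇒ q = 7/15.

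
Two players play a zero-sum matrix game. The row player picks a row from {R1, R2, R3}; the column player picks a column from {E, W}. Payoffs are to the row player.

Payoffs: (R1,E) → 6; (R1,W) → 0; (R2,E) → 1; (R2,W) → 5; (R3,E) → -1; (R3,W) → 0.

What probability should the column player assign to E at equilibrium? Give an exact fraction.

1/2

Row minima: R1 → 0, R2 → 1, R3 → -1; maximin = 1.
Column maxima: E → 6, W → 5; minimax = 5.
1 ≠ 5, so there is no saddle point; optimal play is mixed.
R3 is strictly dominated by R2, so the row player never plays it.
On the remaining 2×2 (R1, R2 vs E, W):
Let the row player play R1 with probability p. Expected payoff against E: 6p + 1(1−p) = 5p + 1; against W: 0p + 5(1−p) = −5p + 5.
Setting these equal: 5p + 1 = −5p + 5 ⇒ 10p = 4 ⇒ p = 2/5, and the value is (5)·(2/5) + 1 = 3.
For the column player: with q = P(E), equating R1's and R2's payoffs gives 6q = −4q + 5 ⇒ q = 1/2.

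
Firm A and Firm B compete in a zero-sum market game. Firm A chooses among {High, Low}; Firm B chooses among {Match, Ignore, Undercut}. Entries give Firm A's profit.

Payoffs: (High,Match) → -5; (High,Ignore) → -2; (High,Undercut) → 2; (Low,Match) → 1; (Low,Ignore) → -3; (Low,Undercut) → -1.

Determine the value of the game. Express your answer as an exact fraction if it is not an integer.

Row minima: High → -5, Low → -3; maximin = -3.
Column maxima: Match → 1, Ignore → -2, Undercut → 2; minimax = -2.
-3 ≠ -2, so there is no saddle point; optimal play is mixed.
Undercut is strictly dominated by Ignore (it gives Firm A strictly more in every row), so Firm B never plays it.
On the remaining 2×2 (High, Low vs Match, Ignore):
Let Firm A play High with probability p. Expected payoff against Match: (-5)p + 1(1−p) = −6p + 1; against Ignore: (-2)p + (-3)(1−p) = p − 3.
Setting these equal: −6p + 1 = p − 3 ⇒ −7p = -4 ⇒ p = 4/7, and the value is (-6)·(4/7) + 1 = -17/7.
For Firm B: with q = P(Match), equating High's and Low's payoffs gives −3q − 2 = 4q − 3 ⇒ q = 1/7.

-17/7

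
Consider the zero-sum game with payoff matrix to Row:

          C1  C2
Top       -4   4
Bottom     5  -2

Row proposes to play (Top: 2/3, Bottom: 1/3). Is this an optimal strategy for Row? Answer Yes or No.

No

Against C1 this mix gives (2/3)·(-4) + (1/3)·5 = -1.
Against C2 this mix gives (2/3)·4 + (1/3)·(-2) = 2.
Column will play C1, holding Row to -1. Shifting weight toward the row that does better against C1 would raise this floor (the equalizing mix achieves 4/5 against both C1 and C2), so the proposed strategy is not optimal.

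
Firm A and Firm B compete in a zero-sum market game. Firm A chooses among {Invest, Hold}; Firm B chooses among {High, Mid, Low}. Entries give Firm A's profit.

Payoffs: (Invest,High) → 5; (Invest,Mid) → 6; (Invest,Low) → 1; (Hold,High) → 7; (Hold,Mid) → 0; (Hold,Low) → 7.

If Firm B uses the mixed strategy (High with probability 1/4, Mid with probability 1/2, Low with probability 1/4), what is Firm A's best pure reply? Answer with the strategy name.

Invest

Expected payoff of Invest: (1/4)·5 + (1/2)·6 + (1/4)·1 = 9/2.
Expected payoff of Hold: (1/4)·7 + (1/2)·0 + (1/4)·7 = 7/2.
The largest is 9/2, so Firm A's best response is Invest.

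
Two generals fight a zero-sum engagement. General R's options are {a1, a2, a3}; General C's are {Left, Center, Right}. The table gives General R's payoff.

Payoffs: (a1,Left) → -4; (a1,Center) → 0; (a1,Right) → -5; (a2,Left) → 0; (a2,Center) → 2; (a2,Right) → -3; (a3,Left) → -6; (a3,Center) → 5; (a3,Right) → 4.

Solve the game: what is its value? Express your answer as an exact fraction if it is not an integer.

-18/13

Row minima: a1 → -5, a2 → -3, a3 → -6; maximin = -3.
Column maxima: Left → 0, Center → 5, Right → 4; minimax = 0.
-3 ≠ 0, so there is no saddle point; optimal play is mixed.
a1 is strictly dominated by a2, so General R never plays it.
Center is strictly dominated by Left (it gives General R strictly more in every row), so General C never plays it.
On the remaining 2×2 (a2, a3 vs Left, Right):
Let General R play a2 with probability p. Expected payoff against Left: 0p + (-6)(1−p) = 6p − 6; against Right: (-3)p + 4(1−p) = −7p + 4.
Setting these equal: 6p − 6 = −7p + 4 ⇒ 13p = 10 ⇒ p = 10/13, and the value is (6)·(10/13) − 6 = -18/13.
For General C: with q = P(Left), equating a2's and a3's payoffs gives 3q − 3 = −10q + 4 ⇒ q = 7/13.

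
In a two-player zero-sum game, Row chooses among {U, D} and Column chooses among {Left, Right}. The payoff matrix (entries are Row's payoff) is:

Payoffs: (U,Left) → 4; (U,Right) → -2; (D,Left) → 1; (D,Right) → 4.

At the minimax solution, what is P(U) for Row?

1/3

Row minima: U → -2, D → 1; maximin = 1.
Column maxima: Left → 4, Right → 4; minimax = 4.
1 ≠ 4, so there is no saddle point; optimal play is mixed.
Let Row play U with probability p. Expected payoff against Left: 4p + 1(1−p) = 3p + 1; against Right: (-2)p + 4(1−p) = −6p + 4.
Setting these equal: 3p + 1 = −6p + 4 ⇒ 9p = 3 ⇒ p = 1/3, and the value is (3)·(1/3) + 1 = 2.
For Column: with q = P(Left), equating U's and D's payoffs gives 6q − 2 = −3q + 4 ⇒ q = 2/3.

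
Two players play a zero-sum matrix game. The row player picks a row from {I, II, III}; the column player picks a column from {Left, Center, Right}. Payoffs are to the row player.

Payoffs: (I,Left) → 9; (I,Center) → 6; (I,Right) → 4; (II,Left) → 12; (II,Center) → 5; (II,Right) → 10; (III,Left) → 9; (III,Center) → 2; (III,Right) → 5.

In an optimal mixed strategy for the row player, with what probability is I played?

5/7

Row minima: I → 4, II → 5, III → 2; maximin = 5.
Column maxima: Left → 12, Center → 6, Right → 10; minimax = 6.
5 ≠ 6, so there is no saddle point; optimal play is mixed.
III is strictly dominated by II, so the row player never plays it.
Left is strictly dominated by Center (it gives the row player strictly more in every row), so the column player never plays it.
On the remaining 2×2 (I, II vs Center, Right):
Let the row player play I with probability p. Expected payoff against Center: 6p + 5(1−p) = p + 5; against Right: 4p + 10(1−p) = −6p + 10.
Setting these equal: p + 5 = −6p + 10 ⇒ 7p = 5 ⇒ p = 5/7, and the value is (1)·(5/7) + 5 = 40/7.
For the column player: with q = P(Center), equating I's and II's payoffs gives 2q + 4 = −5q + 10 ⇒ q = 6/7.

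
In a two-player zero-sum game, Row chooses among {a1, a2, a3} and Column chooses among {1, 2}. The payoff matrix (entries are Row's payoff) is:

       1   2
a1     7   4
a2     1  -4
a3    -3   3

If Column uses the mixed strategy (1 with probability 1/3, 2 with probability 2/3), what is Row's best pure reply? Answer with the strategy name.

a1

Expected payoff of a1: (1/3)·7 + (2/3)·4 = 5.
Expected payoff of a2: (1/3)·1 + (2/3)·(-4) = -7/3.
Expected payoff of a3: (1/3)·(-3) + (2/3)·3 = 1.
The largest is 5, so Row's best response is a1.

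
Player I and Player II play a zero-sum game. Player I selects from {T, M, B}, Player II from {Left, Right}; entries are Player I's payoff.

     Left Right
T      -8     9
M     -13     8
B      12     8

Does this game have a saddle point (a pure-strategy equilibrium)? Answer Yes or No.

No

Row minima: T → -8, M → -13, B → 8; maximin = 8.
Column maxima: Left → 12, Right → 9; minimax = 9.
8 ≠ 9, so no pure-strategy equilibrium exists.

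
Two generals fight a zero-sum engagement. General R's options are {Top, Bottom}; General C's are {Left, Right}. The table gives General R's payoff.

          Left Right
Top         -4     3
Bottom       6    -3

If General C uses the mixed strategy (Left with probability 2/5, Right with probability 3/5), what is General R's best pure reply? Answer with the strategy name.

Bottom

Expected payoff of Top: (2/5)·(-4) + (3/5)·3 = 1/5.
Expected payoff of Bottom: (2/5)·6 + (3/5)·(-3) = 3/5.
The largest is 3/5, so General R's best response is Bottom.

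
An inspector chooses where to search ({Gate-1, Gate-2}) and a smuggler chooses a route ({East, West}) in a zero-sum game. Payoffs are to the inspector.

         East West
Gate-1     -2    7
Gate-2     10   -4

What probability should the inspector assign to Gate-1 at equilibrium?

Row minima: Gate-1 → -2, Gate-2 → -4; maximin = -2.
Column maxima: East → 10, West → 7; minimax = 7.
-2 ≠ 7, so there is no saddle point; optimal play is mixed.
Let the inspector play Gate-1 with probability p. Expected payoff against East: (-2)p + 10(1−p) = −12p + 10; against West: 7p + (-4)(1−p) = 11p − 4.
Setting these equal: −12p + 10 = 11p − 4 ⇒ −23p = -14 ⇒ p = 14/23, and the value is (-12)·(14/23) + 10 = 62/23.
For the smuggler: with q = P(East), equating Gate-1's and Gate-2's payoffs gives −9q + 7 = 14q − 4 ⇒ q = 11/23.

14/23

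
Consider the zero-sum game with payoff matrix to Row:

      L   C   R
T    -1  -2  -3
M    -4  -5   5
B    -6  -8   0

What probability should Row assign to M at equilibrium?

Row minima: T → -3, M → -5, B → -8; maximin = -3.
Column maxima: L → -1, C → -2, R → 5; minimax = -2.
-3 ≠ -2, so there is no saddle point; optimal play is mixed.
B is strictly dominated by M, so Row never plays it.
L is strictly dominated by C (it gives Row strictly more in every row), so Column never plays it.
On the remaining 2×2 (T, M vs C, R):
Let Row play T with probability p. Expected payoff against C: (-2)p + (-5)(1−p) = 3p − 5; against R: (-3)p + 5(1−p) = −8p + 5.
Setting these equal: 3p − 5 = −8p + 5 ⇒ 11p = 10 ⇒ p = 10/11, and the value is (3)·(10/11) − 5 = -25/11.
For Column: with q = P(C), equating T's and M's payoffs gives q − 3 = −10q + 5 ⇒ q = 8/11.

1/11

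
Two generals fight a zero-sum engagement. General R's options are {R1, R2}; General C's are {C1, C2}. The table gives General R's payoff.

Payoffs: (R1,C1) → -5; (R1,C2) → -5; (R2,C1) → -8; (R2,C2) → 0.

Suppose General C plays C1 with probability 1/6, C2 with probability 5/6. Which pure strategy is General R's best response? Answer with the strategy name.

R2

Expected payoff of R1: (1/6)·(-5) + (5/6)·(-5) = -5.
Expected payoff of R2: (1/6)·(-8) + (5/6)·0 = -4/3.
The largest is -4/3, so General R's best response is R2.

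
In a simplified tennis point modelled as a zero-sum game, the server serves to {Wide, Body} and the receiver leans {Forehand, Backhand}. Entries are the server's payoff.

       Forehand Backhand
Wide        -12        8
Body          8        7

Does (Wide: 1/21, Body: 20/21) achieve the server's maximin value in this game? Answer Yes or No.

Against Forehand this mix gives (1/21)·(-12) + (20/21)·8 = 148/21.
Against Backhand this mix gives (1/21)·8 + (20/21)·7 = 148/21.
All of the receiver's active replies (Forehand, Backhand) yield 148/21, and no column does worse for the server. The mix makes the receiver indifferent and guarantees 148/21, so it is optimal.

Yes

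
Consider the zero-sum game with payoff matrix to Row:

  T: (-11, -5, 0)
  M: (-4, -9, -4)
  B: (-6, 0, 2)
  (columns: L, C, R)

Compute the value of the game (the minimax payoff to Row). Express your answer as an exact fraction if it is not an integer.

Row minima: T → -11, M → -9, B → -6; maximin = -6.
Column maxima: L → -4, C → 0, R → 2; minimax = -4.
-6 ≠ -4, so there is no saddle point; optimal play is mixed.
T is strictly dominated by B, so Row never plays it.
R is strictly dominated by C (it gives Row strictly more in every row), so Column never plays it.
On the remaining 2×2 (M, B vs L, C):
Let Row play M with probability p. Expected payoff against L: (-4)p + (-6)(1−p) = 2p − 6; against C: (-9)p + 0(1−p) = −9p.
Setting these equal: 2p − 6 = −9p ⇒ 11p = 6 ⇒ p = 6/11, and the value is (2)·(6/11) − 6 = -54/11.
For Column: with q = P(L), equating M's and B's payoffs gives 5q − 9 = −6q ⇒ q = 9/11.

-54/11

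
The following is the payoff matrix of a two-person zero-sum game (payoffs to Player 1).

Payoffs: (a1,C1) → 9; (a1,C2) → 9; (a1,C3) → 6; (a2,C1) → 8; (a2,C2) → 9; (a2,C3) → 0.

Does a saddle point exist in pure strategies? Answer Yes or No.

Row minima: a1 → 6, a2 → 0; maximin = 6.
Column maxima: C1 → 9, C2 → 9, C3 → 6; minimax = 6.
maximin = minimax = 6, so a saddle point exists.

Yes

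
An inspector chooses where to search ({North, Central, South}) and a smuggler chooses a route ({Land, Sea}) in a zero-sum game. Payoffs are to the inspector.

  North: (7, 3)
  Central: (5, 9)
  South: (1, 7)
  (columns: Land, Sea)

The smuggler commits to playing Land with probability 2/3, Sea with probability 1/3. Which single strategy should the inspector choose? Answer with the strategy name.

Central

Expected payoff of North: (2/3)·7 + (1/3)·3 = 17/3.
Expected payoff of Central: (2/3)·5 + (1/3)·9 = 19/3.
Expected payoff of South: (2/3)·1 + (1/3)·7 = 3.
The largest is 19/3, so the inspector's best response is Central.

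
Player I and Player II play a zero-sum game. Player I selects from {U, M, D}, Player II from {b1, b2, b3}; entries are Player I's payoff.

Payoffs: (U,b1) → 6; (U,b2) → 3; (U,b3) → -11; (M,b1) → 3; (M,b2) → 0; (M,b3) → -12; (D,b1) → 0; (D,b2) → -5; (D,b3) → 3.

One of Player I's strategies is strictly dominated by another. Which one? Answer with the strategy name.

U gives a strictly higher payoff than M against every column: 6 > 3, 3 > 0, -11 > -12.
So M is strictly dominated and Player I never plays it.

M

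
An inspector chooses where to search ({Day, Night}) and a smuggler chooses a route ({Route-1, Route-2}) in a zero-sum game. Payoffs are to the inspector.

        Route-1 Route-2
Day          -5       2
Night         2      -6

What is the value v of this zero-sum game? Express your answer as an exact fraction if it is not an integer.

-26/15

Row minima: Day → -5, Night → -6; maximin = -5.
Column maxima: Route-1 → 2, Route-2 → 2; minimax = 2.
-5 ≠ 2, so there is no saddle point; optimal play is mixed.
Let the inspector play Day with probability p. Expected payoff against Route-1: (-5)p + 2(1−p) = −7p + 2; against Route-2: 2p + (-6)(1−p) = 8p − 6.
Setting these equal: −7p + 2 = 8p − 6 ⇒ −15p = -8 ⇒ p = 8/15, and the value is (-7)·(8/15) + 2 = -26/15.
For the smuggler: with q = P(Route-1), equating Day's and Night's payoffs gives −7q + 2 = 8q − 6 ⇒ q = 8/15.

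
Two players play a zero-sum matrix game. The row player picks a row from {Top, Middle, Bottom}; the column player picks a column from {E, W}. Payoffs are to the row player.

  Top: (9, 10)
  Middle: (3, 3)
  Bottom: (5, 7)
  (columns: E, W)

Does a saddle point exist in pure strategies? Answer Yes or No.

Row minima: Top → 9, Middle → 3, Bottom → 5; maximin = 9.
Column maxima: E → 9, W → 10; minimax = 9.
maximin = minimax = 9, so a saddle point exists.

Yes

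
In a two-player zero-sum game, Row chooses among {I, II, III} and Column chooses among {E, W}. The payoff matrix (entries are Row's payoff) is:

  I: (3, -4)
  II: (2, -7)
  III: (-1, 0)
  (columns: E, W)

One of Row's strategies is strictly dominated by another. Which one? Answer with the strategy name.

II

I gives a strictly higher payoff than II against every column: 3 > 2, -4 > -7.
So II is strictly dominated and Row never plays it.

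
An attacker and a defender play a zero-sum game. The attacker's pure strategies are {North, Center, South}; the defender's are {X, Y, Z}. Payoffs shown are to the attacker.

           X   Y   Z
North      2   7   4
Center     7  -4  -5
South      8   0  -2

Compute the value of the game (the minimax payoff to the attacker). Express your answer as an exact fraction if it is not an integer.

Row minima: North → 2, Center → -5, South → -2; maximin = 2.
Column maxima: X → 8, Y → 7, Z → 4; minimax = 4.
2 ≠ 4, so there is no saddle point; optimal play is mixed.
Center is strictly dominated by South, so the attacker never plays it.
Y is strictly dominated by Z (it gives the attacker strictly more in every row), so the defender never plays it.
On the remaining 2×2 (North, South vs X, Z):
Let the attacker play North with probability p. Expected payoff against X: 2p + 8(1−p) = −6p + 8; against Z: 4p + (-2)(1−p) = 6p − 2.
Setting these equal: −6p + 8 = 6p − 2 ⇒ −12p = -10 ⇒ p = 5/6, and the value is (-6)·(5/6) + 8 = 3.
For the defender: with q = P(X), equating North's and South's payoffs gives −2q + 4 = 10q − 2 ⇒ q = 1/2.

3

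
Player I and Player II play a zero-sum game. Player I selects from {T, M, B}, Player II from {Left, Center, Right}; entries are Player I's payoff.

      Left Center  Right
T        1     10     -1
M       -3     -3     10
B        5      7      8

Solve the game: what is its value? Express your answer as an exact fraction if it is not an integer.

Row minima: T → -1, M → -3, B → 5; maximin = 5.
Column maxima: Left → 5, Center → 10, Right → 10; minimax = 5.
Since maximin = minimax = 5, there is a saddle point and the value is 5.

5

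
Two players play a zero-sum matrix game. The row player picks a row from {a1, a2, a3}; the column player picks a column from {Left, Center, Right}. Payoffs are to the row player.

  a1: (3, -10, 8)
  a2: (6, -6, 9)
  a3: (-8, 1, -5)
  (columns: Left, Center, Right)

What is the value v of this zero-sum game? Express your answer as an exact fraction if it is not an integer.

-2

Row minima: a1 → -10, a2 → -6, a3 → -8; maximin = -6.
Column maxima: Left → 6, Center → 1, Right → 9; minimax = 1.
-6 ≠ 1, so there is no saddle point; optimal play is mixed.
a1 is strictly dominated by a2, so the row player never plays it.
Right is strictly dominated by Left (it gives the row player strictly more in every row), so the column player never plays it.
On the remaining 2×2 (a2, a3 vs Left, Center):
Let the row player play a2 with probability p. Expected payoff against Left: 6p + (-8)(1−p) = 14p − 8; against Center: (-6)p + 1(1−p) = −7p + 1.
Setting these equal: 14p − 8 = −7p + 1 ⇒ 21p = 9 ⇒ p = 3/7, and the value is (14)·(3/7) − 8 = -2.
For the column player: with q = P(Left), equating a2's and a3's payoffs gives 12q − 6 = −9q + 1 ⇒ q = 1/3.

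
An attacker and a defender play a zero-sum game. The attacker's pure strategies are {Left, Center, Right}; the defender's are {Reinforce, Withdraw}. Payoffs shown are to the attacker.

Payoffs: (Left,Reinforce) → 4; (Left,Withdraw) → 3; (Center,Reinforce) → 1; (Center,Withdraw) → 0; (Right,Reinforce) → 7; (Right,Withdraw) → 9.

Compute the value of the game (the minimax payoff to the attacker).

7

Row minima: Left → 3, Center → 0, Right → 7; maximin = 7.
Column maxima: Reinforce → 7, Withdraw → 9; minimax = 7.
Since maximin = minimax = 7, there is a saddle point and the value is 7.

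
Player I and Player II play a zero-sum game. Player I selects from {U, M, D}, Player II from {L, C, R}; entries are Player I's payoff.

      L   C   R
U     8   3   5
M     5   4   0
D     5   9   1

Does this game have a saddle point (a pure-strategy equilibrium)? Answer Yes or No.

Row minima: U → 3, M → 0, D → 1; maximin = 3.
Column maxima: L → 8, C → 9, R → 5; minimax = 5.
3 ≠ 5, so no pure-strategy equilibrium exists.

No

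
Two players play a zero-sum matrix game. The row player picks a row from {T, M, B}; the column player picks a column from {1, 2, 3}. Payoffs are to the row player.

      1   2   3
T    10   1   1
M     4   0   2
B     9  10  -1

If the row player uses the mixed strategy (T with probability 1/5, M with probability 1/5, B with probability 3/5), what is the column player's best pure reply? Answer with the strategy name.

If the column player plays 1, the row player's expected payoff is (1/5)·10 + (1/5)·4 + (3/5)·9 = 41/5.
If the column player plays 2, the row player's expected payoff is (1/5)·1 + (1/5)·0 + (3/5)·10 = 31/5.
If the column player plays 3, the row player's expected payoff is (1/5)·1 + (1/5)·2 + (3/5)·(-1) = 0.
The column player minimizes the row player's payoff; the smallest is 0, so the best response is 3.

3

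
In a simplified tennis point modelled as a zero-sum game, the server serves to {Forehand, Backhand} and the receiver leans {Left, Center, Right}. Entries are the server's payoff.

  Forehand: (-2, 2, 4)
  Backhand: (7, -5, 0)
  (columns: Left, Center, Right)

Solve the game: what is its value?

1/4

Row minima: Forehand → -2, Backhand → -5; maximin = -2.
Column maxima: Left → 7, Center → 2, Right → 4; minimax = 2.
-2 ≠ 2, so there is no saddle point; optimal play is mixed.
Right is strictly dominated by Center (it gives the server strictly more in every row), so the receiver never plays it.
On the remaining 2×2 (Forehand, Backhand vs Left, Center):
Let the server play Forehand with probability p. Expected payoff against Left: (-2)p + 7(1−p) = −9p + 7; against Center: 2p + (-5)(1−p) = 7p − 5.
Setting these equal: −9p + 7 = 7p − 5 ⇒ −16p = -12 ⇒ p = 3/4, and the value is (-9)·(3/4) + 7 = 1/4.
For the receiver: with q = P(Left), equating Forehand's and Backhand's payoffs gives −4q + 2 = 12q − 5 ⇒ q = 7/16.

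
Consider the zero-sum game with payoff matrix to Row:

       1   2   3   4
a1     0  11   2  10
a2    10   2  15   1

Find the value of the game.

Row minima: a1 → 0, a2 → 1; maximin = 1.
Column maxima: 1 → 10, 2 → 11, 3 → 15, 4 → 10; minimax = 10.
1 ≠ 10, so there is no saddle point; optimal play is mixed.
2 is strictly dominated by 4 (it gives Row strictly more in every row), so Column never plays it.
3 is strictly dominated by 1 (it gives Row strictly more in every row), so Column never plays it.
On the remaining 2×2 (a1, a2 vs 1, 4):
Let Row play a1 with probability p. Expected payoff against 1: 0p + 10(1−p) = −10p + 10; against 4: 10p + 1(1−p) = 9p + 1.
Setting these equal: −10p + 10 = 9p + 1 ⇒ −19p = -9 ⇒ p = 9/19, and the value is (-10)·(9/19) + 10 = 100/19.
For Column: with q = P(1), equating a1's and a2's payoffs gives −10q + 10 = 9q + 1 ⇒ q = 9/19.

100/19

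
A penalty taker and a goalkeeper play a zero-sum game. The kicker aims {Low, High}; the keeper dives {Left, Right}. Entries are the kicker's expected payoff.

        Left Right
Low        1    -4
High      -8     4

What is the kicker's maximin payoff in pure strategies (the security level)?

Row minima: Low → -4, High → -8.
The best of these is -4.

-4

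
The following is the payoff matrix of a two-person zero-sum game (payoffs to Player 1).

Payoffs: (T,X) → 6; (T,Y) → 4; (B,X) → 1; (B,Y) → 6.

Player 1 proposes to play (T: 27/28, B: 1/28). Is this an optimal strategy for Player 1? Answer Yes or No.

Against X this mix gives (27/28)·6 + (1/28)·1 = 163/28.
Against Y this mix gives (27/28)·4 + (1/28)·6 = 57/14.
Player 2 will play Y, holding Player 1 to 57/14. Shifting weight toward the row that does better against Y would raise this floor (the equalizing mix achieves 32/7 against both Y and X), so the proposed strategy is not optimal.

No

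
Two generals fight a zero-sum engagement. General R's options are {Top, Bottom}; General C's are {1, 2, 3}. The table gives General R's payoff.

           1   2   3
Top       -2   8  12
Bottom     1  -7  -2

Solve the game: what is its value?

-1/3

Row minima: Top → -2, Bottom → -7; maximin = -2.
Column maxima: 1 → 1, 2 → 8, 3 → 12; minimax = 1.
-2 ≠ 1, so there is no saddle point; optimal play is mixed.
3 is strictly dominated by 2 (it gives General R strictly more in every row), so General C never plays it.
On the remaining 2×2 (Top, Bottom vs 1, 2):
Let General R play Top with probability p. Expected payoff against 1: (-2)p + 1(1−p) = −3p + 1; against 2: 8p + (-7)(1−p) = 15p − 7.
Setting these equal: −3p + 1 = 15p − 7 ⇒ −18p = -8 ⇒ p = 4/9, and the value is (-3)·(4/9) + 1 = -1/3.
For General C: with q = P(1), equating Top's and Bottom's payoffs gives −10q + 8 = 8q − 7 ⇒ q = 5/6.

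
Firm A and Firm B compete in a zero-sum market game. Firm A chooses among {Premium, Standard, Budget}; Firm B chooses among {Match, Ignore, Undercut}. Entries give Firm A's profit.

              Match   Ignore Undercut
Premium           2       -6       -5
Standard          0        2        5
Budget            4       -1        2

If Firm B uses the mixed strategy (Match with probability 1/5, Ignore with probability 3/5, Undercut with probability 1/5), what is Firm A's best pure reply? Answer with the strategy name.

Standard

Expected payoff of Premium: (1/5)·2 + (3/5)·(-6) + (1/5)·(-5) = -21/5.
Expected payoff of Standard: (1/5)·0 + (3/5)·2 + (1/5)·5 = 11/5.
Expected payoff of Budget: (1/5)·4 + (3/5)·(-1) + (1/5)·2 = 3/5.
The largest is 11/5, so Firm A's best response is Standard.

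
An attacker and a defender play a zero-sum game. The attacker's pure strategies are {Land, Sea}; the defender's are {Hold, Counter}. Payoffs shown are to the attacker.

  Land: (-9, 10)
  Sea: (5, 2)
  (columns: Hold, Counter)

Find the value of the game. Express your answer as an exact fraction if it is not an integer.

34/11

Row minima: Land → -9, Sea → 2; maximin = 2.
Column maxima: Hold → 5, Counter → 10; minimax = 5.
2 ≠ 5, so there is no saddle point; optimal play is mixed.
Let the attacker play Land with probability p. Expected payoff against Hold: (-9)p + 5(1−p) = −14p + 5; against Counter: 10p + 2(1−p) = 8p + 2.
Setting these equal: −14p + 5 = 8p + 2 ⇒ −22p = -3 ⇒ p = 3/22, and the value is (-14)·(3/22) + 5 = 34/11.
For the defender: with q = P(Hold), equating Land's and Sea's payoffs gives −19q + 10 = 3q + 2 ⇒ q = 4/11.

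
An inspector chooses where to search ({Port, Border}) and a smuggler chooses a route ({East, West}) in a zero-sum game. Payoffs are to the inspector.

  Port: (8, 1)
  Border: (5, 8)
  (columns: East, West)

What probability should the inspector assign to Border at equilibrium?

7/10

Row minima: Port → 1, Border → 5; maximin = 5.
Column maxima: East → 8, West → 8; minimax = 8.
5 ≠ 8, so there is no saddle point; optimal play is mixed.
Let the inspector play Port with probability p. Expected payoff against East: 8p + 5(1−p) = 3p + 5; against West: 1p + 8(1−p) = −7p + 8.
Setting these equal: 3p + 5 = −7p + 8 ⇒ 10p = 3 ⇒ p = 3/10, and the value is (3)·(3/10) + 5 = 59/10.
For the smuggler: with q = P(East), equating Port's and Border's payoffs gives 7q + 1 = −3q + 8 ⇒ q = 7/10.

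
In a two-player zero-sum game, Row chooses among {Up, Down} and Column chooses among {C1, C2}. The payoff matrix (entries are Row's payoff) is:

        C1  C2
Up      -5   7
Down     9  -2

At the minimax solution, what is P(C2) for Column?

14/23

Row minima: Up → -5, Down → -2; maximin = -2.
Column maxima: C1 → 9, C2 → 7; minimax = 7.
-2 ≠ 7, so there is no saddle point; optimal play is mixed.
Let Row play Up with probability p. Expected payoff against C1: (-5)p + 9(1−p) = −14p + 9; against C2: 7p + (-2)(1−p) = 9p − 2.
Setting these equal: −14p + 9 = 9p − 2 ⇒ −23p = -11 ⇒ p = 11/23, and the value is (-14)·(11/23) + 9 = 53/23.
For Column: with q = P(C1), equating Up's and Down's payoffs gives −12q + 7 = 11q − 2 ⇒ q = 9/23.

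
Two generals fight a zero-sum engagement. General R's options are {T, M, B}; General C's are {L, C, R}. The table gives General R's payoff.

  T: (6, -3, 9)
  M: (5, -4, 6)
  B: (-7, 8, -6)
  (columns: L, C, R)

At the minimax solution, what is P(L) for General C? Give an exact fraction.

Row minima: T → -3, M → -4, B → -7; maximin = -3.
Column maxima: L → 6, C → 8, R → 9; minimax = 6.
-3 ≠ 6, so there is no saddle point; optimal play is mixed.
M is strictly dominated by T, so General R never plays it.
R is strictly dominated by L (it gives General R strictly more in every row), so General C never plays it.
On the remaining 2×2 (T, B vs L, C):
Let General R play T with probability p. Expected payoff against L: 6p + (-7)(1−p) = 13p − 7; against C: (-3)p + 8(1−p) = −11p + 8.
Setting these equal: 13p − 7 = −11p + 8 ⇒ 24p = 15 ⇒ p = 5/8, and the value is (13)·(5/8) − 7 = 9/8.
For General C: with q = P(L), equating T's and B's payoffs gives 9q − 3 = −15q + 8 ⇒ q = 11/24.

11/24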